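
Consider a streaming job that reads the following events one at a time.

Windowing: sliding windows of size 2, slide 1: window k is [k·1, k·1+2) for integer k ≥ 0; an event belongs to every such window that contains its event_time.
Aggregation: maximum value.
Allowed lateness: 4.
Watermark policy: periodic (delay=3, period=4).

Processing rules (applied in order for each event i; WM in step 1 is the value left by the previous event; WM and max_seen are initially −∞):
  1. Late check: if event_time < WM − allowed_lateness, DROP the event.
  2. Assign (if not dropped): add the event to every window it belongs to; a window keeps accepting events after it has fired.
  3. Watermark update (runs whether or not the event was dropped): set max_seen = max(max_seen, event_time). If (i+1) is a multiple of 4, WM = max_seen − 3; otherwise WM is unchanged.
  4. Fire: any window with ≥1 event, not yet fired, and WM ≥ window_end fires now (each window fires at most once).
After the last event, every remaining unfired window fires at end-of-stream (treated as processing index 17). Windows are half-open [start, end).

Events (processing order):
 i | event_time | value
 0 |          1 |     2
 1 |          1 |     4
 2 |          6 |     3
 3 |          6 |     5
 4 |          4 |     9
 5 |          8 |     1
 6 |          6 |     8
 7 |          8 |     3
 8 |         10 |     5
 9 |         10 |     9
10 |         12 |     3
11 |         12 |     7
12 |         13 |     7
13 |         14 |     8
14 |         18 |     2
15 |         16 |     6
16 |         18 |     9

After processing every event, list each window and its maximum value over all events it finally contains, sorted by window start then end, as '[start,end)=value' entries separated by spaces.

[0,2)=4 [1,3)=4 [3,5)=9 [4,6)=9 [5,7)=8 [6,8)=8 [7,9)=3 [8,10)=3 [9,11)=9 [10,12)=9 [11,13)=7 [12,14)=7 [13,15)=8 [14,16)=8 [15,17)=6 [16,18)=6 [17,19)=9 [18,20)=9

i=0 t=1 v=2: → [1,3),[0,2); WM=−∞
i=1 t=1 v=4: → [1,3),[0,2); WM=−∞
i=2 t=6 v=3: → [6,8),[5,7); WM=−∞
i=3 t=6 v=5: → [6,8),[5,7); WM=3; [0,2) fires=4 [1,3) fires=4
i=4 t=4 v=9: → [4,6),[3,5); WM=3
i=5 t=8 v=1: → [8,10),[7,9); WM=3
i=6 t=6 v=8: → [6,8),[5,7); WM=3
i=7 t=8 v=3: → [8,10),[7,9); WM=5; [3,5) fires=9
i=8 t=10 v=5: → [10,12),[9,11); WM=5
i=9 t=10 v=9: → [10,12),[9,11); WM=5
i=10 t=12 v=3: → [12,14),[11,13); WM=5
i=11 t=12 v=7: → [12,14),[11,13); WM=9; [4,6) fires=9 [5,7) fires=8 [6,8) fires=8 [7,9) fires=3
i=12 t=13 v=7: → [13,15),[12,14); WM=9
i=13 t=14 v=8: → [14,16),[13,15); WM=9
i=14 t=18 v=2: → [18,20),[17,19); WM=9
i=15 t=16 v=6: → [16,18),[15,17); WM=15; [8,10) fires=3 [9,11) fires=9 [10,12) fires=9 [11,13) fires=7 [12,14) fires=7 [13,15) fires=8
i=16 t=18 v=9: → [18,20),[17,19); WM=15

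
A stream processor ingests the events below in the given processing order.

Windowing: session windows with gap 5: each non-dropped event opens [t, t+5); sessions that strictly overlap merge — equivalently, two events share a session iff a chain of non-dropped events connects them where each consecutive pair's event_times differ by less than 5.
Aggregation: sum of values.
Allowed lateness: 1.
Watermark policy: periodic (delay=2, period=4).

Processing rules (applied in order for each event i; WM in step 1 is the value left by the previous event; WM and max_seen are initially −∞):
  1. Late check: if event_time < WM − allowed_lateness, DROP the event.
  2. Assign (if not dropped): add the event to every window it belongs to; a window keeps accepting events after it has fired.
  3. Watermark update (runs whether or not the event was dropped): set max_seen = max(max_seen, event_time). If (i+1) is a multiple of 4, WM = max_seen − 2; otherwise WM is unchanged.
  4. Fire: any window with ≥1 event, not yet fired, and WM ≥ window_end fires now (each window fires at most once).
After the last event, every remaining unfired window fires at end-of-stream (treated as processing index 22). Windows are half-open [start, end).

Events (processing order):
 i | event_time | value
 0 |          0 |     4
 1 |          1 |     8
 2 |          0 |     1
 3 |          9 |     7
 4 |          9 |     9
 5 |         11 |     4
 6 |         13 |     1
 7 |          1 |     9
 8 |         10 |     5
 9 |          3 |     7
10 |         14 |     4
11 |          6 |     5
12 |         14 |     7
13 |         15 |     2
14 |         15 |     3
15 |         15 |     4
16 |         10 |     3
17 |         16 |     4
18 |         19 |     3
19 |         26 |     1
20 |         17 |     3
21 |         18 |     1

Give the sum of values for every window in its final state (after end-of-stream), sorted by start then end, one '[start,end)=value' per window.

i=0 t=0 v=4: → [0,5); WM=−∞
i=1 t=1 v=8: → [0,6); WM=−∞
i=2 t=0 v=1: → [0,6); WM=−∞
i=3 t=9 v=7: → [9,14); WM=7
i=4 t=9 v=9: → [9,14); WM=7
i=5 t=11 v=4: → [9,16); WM=7
i=6 t=13 v=1: → [9,18); WM=7
i=7 t=1 v=9: DROP (t<7-1); WM=11
i=8 t=10 v=5: → [9,18); WM=11
i=9 t=3 v=7: DROP (t<11-1); WM=11
i=10 t=14 v=4: → [9,19); WM=11
i=11 t=6 v=5: DROP (t<11-1); WM=12
i=12 t=14 v=7: → [9,19); WM=12
i=13 t=15 v=2: → [9,20); WM=12
i=14 t=15 v=3: → [9,20); WM=12
i=15 t=15 v=4: → [9,20); WM=13
i=16 t=10 v=3: DROP (t<13-1); WM=13
i=17 t=16 v=4: → [9,21); WM=13
i=18 t=19 v=3: → [9,24); WM=13
i=19 t=26 v=1: → [26,31); WM=24
i=20 t=17 v=3: DROP (t<24-1); WM=24
i=21 t=18 v=1: DROP (t<24-1); WM=24

[0,6)=13 [9,24)=53 [26,31)=1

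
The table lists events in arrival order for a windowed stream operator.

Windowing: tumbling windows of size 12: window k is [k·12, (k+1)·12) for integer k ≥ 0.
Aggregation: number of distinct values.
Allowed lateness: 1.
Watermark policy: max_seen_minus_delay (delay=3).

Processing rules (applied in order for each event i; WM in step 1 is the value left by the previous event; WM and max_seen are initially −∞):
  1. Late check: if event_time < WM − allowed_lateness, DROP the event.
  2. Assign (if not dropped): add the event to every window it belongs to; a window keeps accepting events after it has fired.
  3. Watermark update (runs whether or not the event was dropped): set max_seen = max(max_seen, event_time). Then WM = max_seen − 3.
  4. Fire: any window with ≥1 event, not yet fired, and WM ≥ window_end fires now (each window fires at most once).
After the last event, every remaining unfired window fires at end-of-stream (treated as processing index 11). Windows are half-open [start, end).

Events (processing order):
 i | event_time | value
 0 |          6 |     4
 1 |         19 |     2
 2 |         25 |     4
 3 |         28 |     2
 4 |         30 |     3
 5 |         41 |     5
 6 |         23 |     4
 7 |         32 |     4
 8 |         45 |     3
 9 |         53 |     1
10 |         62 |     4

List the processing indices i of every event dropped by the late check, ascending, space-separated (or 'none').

i=0 t=6 v=4: → [0,12); WM=3
i=1 t=19 v=2: → [12,24); WM=16; [0,12) fires=1
i=2 t=25 v=4: → [24,36); WM=22
i=3 t=28 v=2: → [24,36); WM=25; [12,24) fires=1
i=4 t=30 v=3: → [24,36); WM=27
i=5 t=41 v=5: → [36,48); WM=38; [24,36) fires=3
i=6 t=23 v=4: DROP (t<38-1); WM=38
i=7 t=32 v=4: DROP (t<38-1); WM=38
i=8 t=45 v=3: → [36,48); WM=42
i=9 t=53 v=1: → [48,60); WM=50; [36,48) fires=2
i=10 t=62 v=4: → [60,72); WM=59

6 7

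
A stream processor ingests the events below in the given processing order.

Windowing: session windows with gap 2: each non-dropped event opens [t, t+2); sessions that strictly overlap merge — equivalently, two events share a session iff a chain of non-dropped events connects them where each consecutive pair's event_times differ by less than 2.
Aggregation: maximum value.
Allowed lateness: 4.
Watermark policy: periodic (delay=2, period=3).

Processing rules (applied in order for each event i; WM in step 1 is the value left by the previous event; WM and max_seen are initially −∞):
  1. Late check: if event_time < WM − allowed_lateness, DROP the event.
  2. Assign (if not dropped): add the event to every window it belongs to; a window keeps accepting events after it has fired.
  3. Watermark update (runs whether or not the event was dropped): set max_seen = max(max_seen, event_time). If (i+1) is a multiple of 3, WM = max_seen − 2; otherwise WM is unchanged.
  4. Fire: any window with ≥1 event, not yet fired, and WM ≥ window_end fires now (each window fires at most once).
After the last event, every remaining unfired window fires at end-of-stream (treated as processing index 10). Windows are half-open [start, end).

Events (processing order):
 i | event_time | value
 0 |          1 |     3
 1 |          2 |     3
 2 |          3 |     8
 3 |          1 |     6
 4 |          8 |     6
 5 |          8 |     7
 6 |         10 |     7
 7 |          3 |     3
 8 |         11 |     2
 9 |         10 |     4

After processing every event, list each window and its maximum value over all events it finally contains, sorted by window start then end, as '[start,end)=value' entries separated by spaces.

i=0 t=1 v=3: → [1,3); WM=−∞
i=1 t=2 v=3: → [1,4); WM=−∞
i=2 t=3 v=8: → [1,5); WM=1
i=3 t=1 v=6: → [1,5); WM=1
i=4 t=8 v=6: → [8,10); WM=1
i=5 t=8 v=7: → [8,10); WM=6
i=6 t=10 v=7: → [10,12); WM=6
i=7 t=3 v=3: → [1,5); WM=6
i=8 t=11 v=2: → [10,13); WM=9
i=9 t=10 v=4: → [10,13); WM=9

[1,5)=8 [8,10)=7 [10,13)=7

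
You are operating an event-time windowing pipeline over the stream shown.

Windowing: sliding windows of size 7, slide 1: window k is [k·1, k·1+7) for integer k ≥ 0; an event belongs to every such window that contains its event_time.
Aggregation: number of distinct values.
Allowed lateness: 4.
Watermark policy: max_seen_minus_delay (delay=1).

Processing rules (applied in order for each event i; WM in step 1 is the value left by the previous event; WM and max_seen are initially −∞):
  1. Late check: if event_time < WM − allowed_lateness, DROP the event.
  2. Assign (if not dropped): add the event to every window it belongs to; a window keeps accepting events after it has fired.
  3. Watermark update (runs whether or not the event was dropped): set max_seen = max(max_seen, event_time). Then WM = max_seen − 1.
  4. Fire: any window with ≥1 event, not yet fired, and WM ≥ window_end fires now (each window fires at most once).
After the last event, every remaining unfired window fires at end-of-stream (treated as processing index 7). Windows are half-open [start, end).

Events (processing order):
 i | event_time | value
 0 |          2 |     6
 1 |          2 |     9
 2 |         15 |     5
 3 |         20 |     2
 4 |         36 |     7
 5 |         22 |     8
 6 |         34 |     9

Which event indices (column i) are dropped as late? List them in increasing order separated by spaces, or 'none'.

5

i=0 t=2 v=6: → [2,9),[1,8),[0,7); WM=1
i=1 t=2 v=9: → [2,9),[1,8),[0,7); WM=1
i=2 t=15 v=5: → [15,22),[14,21),[13,20),[12,19),[11,18),[10,17),[9,16); WM=14; [0,7) fires=2 [1,8) fires=2 [2,9) fires=2
i=3 t=20 v=2: → [20,27),[19,26),[18,25),[17,24),[16,23),[15,22),[14,21); WM=19; [9,16) fires=1 [10,17) fires=1 [11,18) fires=1 [12,19) fires=1
i=4 t=36 v=7: → [36,43),[35,42),[34,41),[33,40),[32,39),[31,38),[30,37); WM=35; [13,20) fires=1 [14,21) fires=2 [15,22) fires=2 [16,23) fires=1 [17,24) fires=1 [18,25) fires=1 [19,26) fires=1 [20,27) fires=1
i=5 t=22 v=8: DROP (t<35-4); WM=35
i=6 t=34 v=9: → [34,41),[33,40),[32,39),[31,38),[30,37),[29,36),[28,35); WM=35; [28,35) fires=1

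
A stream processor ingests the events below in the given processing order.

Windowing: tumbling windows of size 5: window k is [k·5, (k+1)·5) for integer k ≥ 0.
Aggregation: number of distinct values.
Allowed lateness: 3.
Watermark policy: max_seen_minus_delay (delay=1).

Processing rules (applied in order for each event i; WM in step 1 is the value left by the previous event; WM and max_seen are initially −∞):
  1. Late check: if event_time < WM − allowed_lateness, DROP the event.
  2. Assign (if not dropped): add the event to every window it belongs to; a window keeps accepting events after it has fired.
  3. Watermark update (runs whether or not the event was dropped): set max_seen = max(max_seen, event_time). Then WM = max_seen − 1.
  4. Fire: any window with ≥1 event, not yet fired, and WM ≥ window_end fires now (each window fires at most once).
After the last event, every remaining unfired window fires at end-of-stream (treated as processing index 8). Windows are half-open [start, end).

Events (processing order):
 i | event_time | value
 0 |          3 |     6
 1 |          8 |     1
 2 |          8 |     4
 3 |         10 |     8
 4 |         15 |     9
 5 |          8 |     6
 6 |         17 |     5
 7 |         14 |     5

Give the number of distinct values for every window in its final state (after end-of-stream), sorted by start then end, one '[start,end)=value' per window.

[0,5)=1 [5,10)=2 [10,15)=2 [15,20)=2

i=0 t=3 v=6: → [0,5); WM=2
i=1 t=8 v=1: → [5,10); WM=7; [0,5) fires=1
i=2 t=8 v=4: → [5,10); WM=7
i=3 t=10 v=8: → [10,15); WM=9
i=4 t=15 v=9: → [15,20); WM=14; [5,10) fires=2
i=5 t=8 v=6: DROP (t<14-3); WM=14
i=6 t=17 v=5: → [15,20); WM=16; [10,15) fires=1
i=7 t=14 v=5: → [10,15); WM=16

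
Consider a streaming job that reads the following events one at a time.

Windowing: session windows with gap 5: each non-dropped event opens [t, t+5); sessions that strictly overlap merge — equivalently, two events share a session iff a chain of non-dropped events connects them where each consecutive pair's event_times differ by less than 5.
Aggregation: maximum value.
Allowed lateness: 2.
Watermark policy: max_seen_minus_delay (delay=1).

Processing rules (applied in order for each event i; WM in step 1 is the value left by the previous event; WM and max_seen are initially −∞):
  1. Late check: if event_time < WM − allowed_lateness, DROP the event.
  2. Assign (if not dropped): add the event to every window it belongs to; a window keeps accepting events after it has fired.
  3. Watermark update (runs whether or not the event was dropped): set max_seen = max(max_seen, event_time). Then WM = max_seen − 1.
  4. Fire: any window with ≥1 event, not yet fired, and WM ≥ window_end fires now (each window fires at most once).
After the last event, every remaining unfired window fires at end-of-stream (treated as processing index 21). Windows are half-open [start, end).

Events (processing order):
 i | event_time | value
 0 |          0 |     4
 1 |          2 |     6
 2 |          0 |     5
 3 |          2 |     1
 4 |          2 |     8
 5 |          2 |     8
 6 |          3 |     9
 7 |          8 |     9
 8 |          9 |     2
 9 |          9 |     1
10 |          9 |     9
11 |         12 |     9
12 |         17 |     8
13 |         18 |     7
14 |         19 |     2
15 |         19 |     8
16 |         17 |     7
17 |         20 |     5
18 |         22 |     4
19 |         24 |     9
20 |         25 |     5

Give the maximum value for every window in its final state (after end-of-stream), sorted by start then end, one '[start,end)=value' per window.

[0,8)=9 [8,17)=9 [17,30)=9

i=0 t=0 v=4: → [0,5); WM=-1
i=1 t=2 v=6: → [0,7); WM=1
i=2 t=0 v=5: → [0,7); WM=1
i=3 t=2 v=1: → [0,7); WM=1
i=4 t=2 v=8: → [0,7); WM=1
i=5 t=2 v=8: → [0,7); WM=1
i=6 t=3 v=9: → [0,8); WM=2
i=7 t=8 v=9: → [8,13); WM=7
i=8 t=9 v=2: → [8,14); WM=8
i=9 t=9 v=1: → [8,14); WM=8
i=10 t=9 v=9: → [8,14); WM=8
i=11 t=12 v=9: → [8,17); WM=11
i=12 t=17 v=8: → [17,22); WM=16
i=13 t=18 v=7: → [17,23); WM=17
i=14 t=19 v=2: → [17,24); WM=18
i=15 t=19 v=8: → [17,24); WM=18
i=16 t=17 v=7: → [17,24); WM=18
i=17 t=20 v=5: → [17,25); WM=19
i=18 t=22 v=4: → [17,27); WM=21
i=19 t=24 v=9: → [17,29); WM=23
i=20 t=25 v=5: → [17,30); WM=24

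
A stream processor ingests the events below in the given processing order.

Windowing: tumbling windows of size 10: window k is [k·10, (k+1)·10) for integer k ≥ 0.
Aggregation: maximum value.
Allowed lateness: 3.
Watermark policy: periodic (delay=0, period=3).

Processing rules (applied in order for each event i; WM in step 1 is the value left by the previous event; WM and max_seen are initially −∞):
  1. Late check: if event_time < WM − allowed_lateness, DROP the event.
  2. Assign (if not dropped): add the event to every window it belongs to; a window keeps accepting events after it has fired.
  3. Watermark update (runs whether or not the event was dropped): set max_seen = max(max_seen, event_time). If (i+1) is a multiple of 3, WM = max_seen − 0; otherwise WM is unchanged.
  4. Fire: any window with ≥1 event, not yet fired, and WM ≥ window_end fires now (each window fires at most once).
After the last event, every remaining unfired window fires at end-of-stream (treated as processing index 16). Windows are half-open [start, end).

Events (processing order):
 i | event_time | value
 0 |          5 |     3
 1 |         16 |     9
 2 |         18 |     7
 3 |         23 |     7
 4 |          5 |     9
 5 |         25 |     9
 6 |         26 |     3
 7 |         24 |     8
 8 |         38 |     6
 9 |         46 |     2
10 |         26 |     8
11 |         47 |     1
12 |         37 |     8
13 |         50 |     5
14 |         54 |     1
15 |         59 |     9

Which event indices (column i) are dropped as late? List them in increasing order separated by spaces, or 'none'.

i=0 t=5 v=3: → [0,10); WM=−∞
i=1 t=16 v=9: → [10,20); WM=−∞
i=2 t=18 v=7: → [10,20); WM=18; [0,10) fires=3
i=3 t=23 v=7: → [20,30); WM=18
i=4 t=5 v=9: DROP (t<18-3); WM=18
i=5 t=25 v=9: → [20,30); WM=25; [10,20) fires=9
i=6 t=26 v=3: → [20,30); WM=25
i=7 t=24 v=8: → [20,30); WM=25
i=8 t=38 v=6: → [30,40); WM=38; [20,30) fires=9
i=9 t=46 v=2: → [40,50); WM=38
i=10 t=26 v=8: DROP (t<38-3); WM=38
i=11 t=47 v=1: → [40,50); WM=47; [30,40) fires=6
i=12 t=37 v=8: DROP (t<47-3); WM=47
i=13 t=50 v=5: → [50,60); WM=47
i=14 t=54 v=1: → [50,60); WM=54; [40,50) fires=2
i=15 t=59 v=9: → [50,60); WM=54

4 10 12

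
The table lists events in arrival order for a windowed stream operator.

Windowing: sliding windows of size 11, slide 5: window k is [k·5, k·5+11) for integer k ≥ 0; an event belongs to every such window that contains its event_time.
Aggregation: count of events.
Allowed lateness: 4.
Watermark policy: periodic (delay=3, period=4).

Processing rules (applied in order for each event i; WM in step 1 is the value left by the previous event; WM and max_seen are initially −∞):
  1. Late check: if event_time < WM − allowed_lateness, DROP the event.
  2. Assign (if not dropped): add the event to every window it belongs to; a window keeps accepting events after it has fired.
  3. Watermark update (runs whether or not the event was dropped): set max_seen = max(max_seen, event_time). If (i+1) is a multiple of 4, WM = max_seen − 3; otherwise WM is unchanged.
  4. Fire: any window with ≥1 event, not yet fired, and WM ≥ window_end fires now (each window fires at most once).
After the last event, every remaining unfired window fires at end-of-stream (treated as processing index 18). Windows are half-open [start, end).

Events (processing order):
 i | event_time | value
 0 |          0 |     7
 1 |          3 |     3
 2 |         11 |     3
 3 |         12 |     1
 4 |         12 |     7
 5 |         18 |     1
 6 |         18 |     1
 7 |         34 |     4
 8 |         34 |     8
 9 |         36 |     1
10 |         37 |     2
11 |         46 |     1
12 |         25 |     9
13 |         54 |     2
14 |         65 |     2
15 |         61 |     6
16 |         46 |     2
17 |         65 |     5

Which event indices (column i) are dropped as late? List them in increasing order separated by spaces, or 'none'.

i=0 t=0 v=7: → [0,11); WM=−∞
i=1 t=3 v=3: → [0,11); WM=−∞
i=2 t=11 v=3: → [10,21),[5,16); WM=−∞
i=3 t=12 v=1: → [10,21),[5,16); WM=9
i=4 t=12 v=7: → [10,21),[5,16); WM=9
i=5 t=18 v=1: → [15,26),[10,21); WM=9
i=6 t=18 v=1: → [15,26),[10,21); WM=9
i=7 t=34 v=4: → [30,41),[25,36); WM=31; [0,11) fires=2 [5,16) fires=3 [10,21) fires=5 [15,26) fires=2
i=8 t=34 v=8: → [30,41),[25,36); WM=31
i=9 t=36 v=1: → [35,46),[30,41); WM=31
i=10 t=37 v=2: → [35,46),[30,41); WM=31
i=11 t=46 v=1: → [45,56),[40,51); WM=43; [25,36) fires=2 [30,41) fires=4
i=12 t=25 v=9: DROP (t<43-4); WM=43
i=13 t=54 v=2: → [50,61),[45,56); WM=43
i=14 t=65 v=2: → [65,76),[60,71),[55,66); WM=43
i=15 t=61 v=6: → [60,71),[55,66); WM=62; [35,46) fires=2 [40,51) fires=1 [45,56) fires=2 [50,61) fires=1
i=16 t=46 v=2: DROP (t<62-4); WM=62
i=17 t=65 v=5: → [65,76),[60,71),[55,66); WM=62

12 16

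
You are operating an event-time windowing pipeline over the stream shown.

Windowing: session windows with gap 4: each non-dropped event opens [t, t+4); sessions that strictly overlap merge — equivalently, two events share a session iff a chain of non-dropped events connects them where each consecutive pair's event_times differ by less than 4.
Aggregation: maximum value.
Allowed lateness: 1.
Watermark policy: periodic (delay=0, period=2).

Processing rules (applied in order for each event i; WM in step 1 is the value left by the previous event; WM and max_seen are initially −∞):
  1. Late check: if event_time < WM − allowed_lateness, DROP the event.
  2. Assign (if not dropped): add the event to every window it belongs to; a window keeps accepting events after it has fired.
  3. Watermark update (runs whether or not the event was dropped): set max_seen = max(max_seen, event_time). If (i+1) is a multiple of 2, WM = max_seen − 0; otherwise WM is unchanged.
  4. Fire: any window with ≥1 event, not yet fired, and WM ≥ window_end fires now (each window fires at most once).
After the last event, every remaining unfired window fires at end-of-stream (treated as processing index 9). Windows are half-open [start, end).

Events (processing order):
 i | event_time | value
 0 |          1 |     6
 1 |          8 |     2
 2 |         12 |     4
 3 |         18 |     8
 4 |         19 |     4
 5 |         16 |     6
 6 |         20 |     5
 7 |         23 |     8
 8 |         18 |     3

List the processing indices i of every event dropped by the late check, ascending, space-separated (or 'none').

i=0 t=1 v=6: → [1,5); WM=−∞
i=1 t=8 v=2: → [8,12); WM=8
i=2 t=12 v=4: → [12,16); WM=8
i=3 t=18 v=8: → [18,22); WM=18
i=4 t=19 v=4: → [18,23); WM=18
i=5 t=16 v=6: DROP (t<18-1); WM=19
i=6 t=20 v=5: → [18,24); WM=19
i=7 t=23 v=8: → [18,27); WM=23
i=8 t=18 v=3: DROP (t<23-1); WM=23

5 8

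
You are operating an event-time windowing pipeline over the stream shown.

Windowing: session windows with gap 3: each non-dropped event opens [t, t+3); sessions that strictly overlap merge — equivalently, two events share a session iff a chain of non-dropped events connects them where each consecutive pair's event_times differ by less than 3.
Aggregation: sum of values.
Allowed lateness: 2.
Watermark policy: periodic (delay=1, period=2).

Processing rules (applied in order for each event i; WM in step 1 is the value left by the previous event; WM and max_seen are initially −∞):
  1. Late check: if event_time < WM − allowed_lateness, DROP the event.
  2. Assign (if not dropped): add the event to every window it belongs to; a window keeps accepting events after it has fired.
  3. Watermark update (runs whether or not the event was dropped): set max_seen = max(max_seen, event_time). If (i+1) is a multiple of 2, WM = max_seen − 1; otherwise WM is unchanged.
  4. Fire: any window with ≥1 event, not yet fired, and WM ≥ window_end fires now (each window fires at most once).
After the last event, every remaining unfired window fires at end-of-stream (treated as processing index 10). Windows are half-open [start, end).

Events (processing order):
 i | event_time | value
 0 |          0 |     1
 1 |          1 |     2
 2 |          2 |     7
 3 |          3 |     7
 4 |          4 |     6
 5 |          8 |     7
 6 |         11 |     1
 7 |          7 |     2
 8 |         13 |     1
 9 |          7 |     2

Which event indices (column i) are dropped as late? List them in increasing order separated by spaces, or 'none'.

9

i=0 t=0 v=1: → [0,3); WM=−∞
i=1 t=1 v=2: → [0,4); WM=0
i=2 t=2 v=7: → [0,5); WM=0
i=3 t=3 v=7: → [0,6); WM=2
i=4 t=4 v=6: → [0,7); WM=2
i=5 t=8 v=7: → [8,11); WM=7
i=6 t=11 v=1: → [11,14); WM=7
i=7 t=7 v=2: → [7,11); WM=10
i=8 t=13 v=1: → [11,16); WM=10
i=9 t=7 v=2: DROP (t<10-2); WM=12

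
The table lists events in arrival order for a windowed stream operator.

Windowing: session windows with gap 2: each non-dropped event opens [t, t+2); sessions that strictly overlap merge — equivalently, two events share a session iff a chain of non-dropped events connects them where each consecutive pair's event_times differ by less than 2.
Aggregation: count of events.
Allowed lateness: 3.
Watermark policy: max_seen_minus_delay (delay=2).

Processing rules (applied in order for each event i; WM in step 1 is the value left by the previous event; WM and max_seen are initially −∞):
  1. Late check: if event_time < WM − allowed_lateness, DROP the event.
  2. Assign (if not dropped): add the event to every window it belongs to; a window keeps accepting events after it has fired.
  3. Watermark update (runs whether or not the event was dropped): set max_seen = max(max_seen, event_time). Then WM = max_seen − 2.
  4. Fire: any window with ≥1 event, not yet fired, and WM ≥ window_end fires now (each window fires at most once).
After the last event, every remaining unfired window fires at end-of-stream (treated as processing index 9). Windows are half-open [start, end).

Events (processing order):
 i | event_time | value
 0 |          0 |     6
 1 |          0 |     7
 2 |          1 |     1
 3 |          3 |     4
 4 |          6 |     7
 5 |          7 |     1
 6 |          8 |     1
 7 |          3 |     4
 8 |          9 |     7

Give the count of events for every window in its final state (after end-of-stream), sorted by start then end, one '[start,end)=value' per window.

[0,3)=3 [3,5)=2 [6,11)=4

i=0 t=0 v=6: → [0,2); WM=-2
i=1 t=0 v=7: → [0,2); WM=-2
i=2 t=1 v=1: → [0,3); WM=-1
i=3 t=3 v=4: → [3,5); WM=1
i=4 t=6 v=7: → [6,8); WM=4
i=5 t=7 v=1: → [6,9); WM=5
i=6 t=8 v=1: → [6,10); WM=6
i=7 t=3 v=4: → [3,5); WM=6
i=8 t=9 v=7: → [6,11); WM=7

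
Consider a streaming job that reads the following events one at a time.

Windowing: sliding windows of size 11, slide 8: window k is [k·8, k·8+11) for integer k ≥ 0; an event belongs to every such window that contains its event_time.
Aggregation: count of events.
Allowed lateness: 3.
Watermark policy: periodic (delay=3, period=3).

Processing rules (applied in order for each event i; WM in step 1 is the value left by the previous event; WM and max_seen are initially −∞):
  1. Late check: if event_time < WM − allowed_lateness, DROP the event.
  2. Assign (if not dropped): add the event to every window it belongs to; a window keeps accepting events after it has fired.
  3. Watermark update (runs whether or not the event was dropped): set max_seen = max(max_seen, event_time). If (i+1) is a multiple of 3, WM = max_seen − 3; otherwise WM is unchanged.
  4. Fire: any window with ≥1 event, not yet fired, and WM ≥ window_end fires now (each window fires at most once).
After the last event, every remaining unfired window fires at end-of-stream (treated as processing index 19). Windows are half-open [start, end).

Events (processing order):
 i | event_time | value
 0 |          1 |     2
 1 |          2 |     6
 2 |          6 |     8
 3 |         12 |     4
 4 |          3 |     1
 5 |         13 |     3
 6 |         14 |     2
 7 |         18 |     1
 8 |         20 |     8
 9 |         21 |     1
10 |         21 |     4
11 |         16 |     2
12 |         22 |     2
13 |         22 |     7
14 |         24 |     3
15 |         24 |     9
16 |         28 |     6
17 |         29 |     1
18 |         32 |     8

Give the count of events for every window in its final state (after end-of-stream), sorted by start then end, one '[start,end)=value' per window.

[0,11)=4 [8,19)=5 [16,27)=9 [24,35)=5 [32,43)=1

i=0 t=1 v=2: → [0,11); WM=−∞
i=1 t=2 v=6: → [0,11); WM=−∞
i=2 t=6 v=8: → [0,11); WM=3
i=3 t=12 v=4: → [8,19); WM=3
i=4 t=3 v=1: → [0,11); WM=3
i=5 t=13 v=3: → [8,19); WM=10
i=6 t=14 v=2: → [8,19); WM=10
i=7 t=18 v=1: → [16,27),[8,19); WM=10
i=8 t=20 v=8: → [16,27); WM=17; [0,11) fires=4
i=9 t=21 v=1: → [16,27); WM=17
i=10 t=21 v=4: → [16,27); WM=17
i=11 t=16 v=2: → [16,27),[8,19); WM=18
i=12 t=22 v=2: → [16,27); WM=18
i=13 t=22 v=7: → [16,27); WM=18
i=14 t=24 v=3: → [24,35),[16,27); WM=21; [8,19) fires=5
i=15 t=24 v=9: → [24,35),[16,27); WM=21
i=16 t=28 v=6: → [24,35); WM=21
i=17 t=29 v=1: → [24,35); WM=26
i=18 t=32 v=8: → [32,43),[24,35); WM=26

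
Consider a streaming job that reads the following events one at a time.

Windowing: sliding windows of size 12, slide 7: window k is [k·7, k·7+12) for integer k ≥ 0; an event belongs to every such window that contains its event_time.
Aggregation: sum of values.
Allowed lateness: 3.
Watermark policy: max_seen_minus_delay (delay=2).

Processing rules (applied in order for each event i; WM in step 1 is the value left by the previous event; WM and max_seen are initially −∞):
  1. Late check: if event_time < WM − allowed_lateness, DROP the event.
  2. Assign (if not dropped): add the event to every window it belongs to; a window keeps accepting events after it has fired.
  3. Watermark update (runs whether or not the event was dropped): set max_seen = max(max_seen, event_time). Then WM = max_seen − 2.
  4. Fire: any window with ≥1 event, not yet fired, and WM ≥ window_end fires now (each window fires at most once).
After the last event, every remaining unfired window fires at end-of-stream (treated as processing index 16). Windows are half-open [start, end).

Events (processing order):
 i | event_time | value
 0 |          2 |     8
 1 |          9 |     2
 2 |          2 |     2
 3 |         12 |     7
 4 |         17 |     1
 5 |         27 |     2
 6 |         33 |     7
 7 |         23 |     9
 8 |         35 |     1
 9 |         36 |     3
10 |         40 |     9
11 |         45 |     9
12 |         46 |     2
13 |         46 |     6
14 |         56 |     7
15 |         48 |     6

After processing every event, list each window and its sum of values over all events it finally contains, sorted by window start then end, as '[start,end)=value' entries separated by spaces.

[0,12)=10 [7,19)=10 [14,26)=1 [21,33)=2 [28,40)=11 [35,47)=30 [42,54)=17 [49,61)=7 [56,68)=7

i=0 t=2 v=8: → [0,12); WM=0
i=1 t=9 v=2: → [7,19),[0,12); WM=7
i=2 t=2 v=2: DROP (t<7-3); WM=7
i=3 t=12 v=7: → [7,19); WM=10
i=4 t=17 v=1: → [14,26),[7,19); WM=15; [0,12) fires=10
i=5 t=27 v=2: → [21,33); WM=25; [7,19) fires=10
i=6 t=33 v=7: → [28,40); WM=31; [14,26) fires=1
i=7 t=23 v=9: DROP (t<31-3); WM=31
i=8 t=35 v=1: → [35,47),[28,40); WM=33; [21,33) fires=2
i=9 t=36 v=3: → [35,47),[28,40); WM=34
i=10 t=40 v=9: → [35,47); WM=38
i=11 t=45 v=9: → [42,54),[35,47); WM=43; [28,40) fires=11
i=12 t=46 v=2: → [42,54),[35,47); WM=44
i=13 t=46 v=6: → [42,54),[35,47); WM=44
i=14 t=56 v=7: → [56,68),[49,61); WM=54; [35,47) fires=30 [42,54) fires=17
i=15 t=48 v=6: DROP (t<54-3); WM=54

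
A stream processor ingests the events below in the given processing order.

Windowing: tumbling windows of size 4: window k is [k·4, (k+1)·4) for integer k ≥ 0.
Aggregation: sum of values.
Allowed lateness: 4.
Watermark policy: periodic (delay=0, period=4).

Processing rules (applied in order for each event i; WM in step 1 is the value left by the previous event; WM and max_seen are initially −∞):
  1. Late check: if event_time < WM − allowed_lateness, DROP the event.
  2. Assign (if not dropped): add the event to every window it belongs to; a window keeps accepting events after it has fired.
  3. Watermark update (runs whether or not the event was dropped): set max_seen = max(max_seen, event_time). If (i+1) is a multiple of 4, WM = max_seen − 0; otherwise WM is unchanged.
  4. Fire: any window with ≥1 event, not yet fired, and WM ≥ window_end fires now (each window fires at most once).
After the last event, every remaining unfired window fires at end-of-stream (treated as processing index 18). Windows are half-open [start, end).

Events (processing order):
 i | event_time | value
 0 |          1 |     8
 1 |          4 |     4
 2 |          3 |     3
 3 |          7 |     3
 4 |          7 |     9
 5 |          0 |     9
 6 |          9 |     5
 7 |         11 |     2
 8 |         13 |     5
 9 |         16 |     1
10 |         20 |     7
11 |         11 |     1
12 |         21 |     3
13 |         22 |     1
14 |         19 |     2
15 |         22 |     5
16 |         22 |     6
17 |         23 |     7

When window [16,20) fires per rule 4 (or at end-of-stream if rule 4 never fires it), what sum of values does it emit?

1

i=0 t=1 v=8: → [0,4); WM=−∞
i=1 t=4 v=4: → [4,8); WM=−∞
i=2 t=3 v=3: → [0,4); WM=−∞
i=3 t=7 v=3: → [4,8); WM=7; [0,4) fires=11
i=4 t=7 v=9: → [4,8); WM=7
i=5 t=0 v=9: DROP (t<7-4); WM=7
i=6 t=9 v=5: → [8,12); WM=7
i=7 t=11 v=2: → [8,12); WM=11; [4,8) fires=16
i=8 t=13 v=5: → [12,16); WM=11
i=9 t=16 v=1: → [16,20); WM=11
i=10 t=20 v=7: → [20,24); WM=11
i=11 t=11 v=1: → [8,12); WM=20; [8,12) fires=8 [12,16) fires=5 [16,20) fires=1
i=12 t=21 v=3: → [20,24); WM=20
i=13 t=22 v=1: → [20,24); WM=20
i=14 t=19 v=2: → [16,20); WM=20
i=15 t=22 v=5: → [20,24); WM=22
i=16 t=22 v=6: → [20,24); WM=22
i=17 t=23 v=7: → [20,24); WM=22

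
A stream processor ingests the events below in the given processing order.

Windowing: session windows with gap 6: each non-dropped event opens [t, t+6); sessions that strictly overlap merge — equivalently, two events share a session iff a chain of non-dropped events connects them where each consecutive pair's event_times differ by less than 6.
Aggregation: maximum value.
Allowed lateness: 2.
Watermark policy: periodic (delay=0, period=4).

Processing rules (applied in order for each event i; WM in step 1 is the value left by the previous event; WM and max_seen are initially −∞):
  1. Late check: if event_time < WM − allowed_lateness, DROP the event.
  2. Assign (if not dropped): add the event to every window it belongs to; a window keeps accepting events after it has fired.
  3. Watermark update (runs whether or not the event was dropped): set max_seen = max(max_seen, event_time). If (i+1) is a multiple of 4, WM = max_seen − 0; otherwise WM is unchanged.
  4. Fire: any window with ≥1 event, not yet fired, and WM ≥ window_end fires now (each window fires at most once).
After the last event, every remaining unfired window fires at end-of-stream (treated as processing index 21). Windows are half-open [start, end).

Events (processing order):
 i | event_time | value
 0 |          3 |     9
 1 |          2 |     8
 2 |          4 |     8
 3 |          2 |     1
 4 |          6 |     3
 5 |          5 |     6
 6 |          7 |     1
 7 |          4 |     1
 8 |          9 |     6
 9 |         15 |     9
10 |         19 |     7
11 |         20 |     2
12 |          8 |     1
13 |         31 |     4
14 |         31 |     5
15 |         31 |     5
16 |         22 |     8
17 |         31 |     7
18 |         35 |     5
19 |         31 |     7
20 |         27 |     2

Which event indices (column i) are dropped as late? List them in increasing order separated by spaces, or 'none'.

12 16 20

i=0 t=3 v=9: → [3,9); WM=−∞
i=1 t=2 v=8: → [2,9); WM=−∞
i=2 t=4 v=8: → [2,10); WM=−∞
i=3 t=2 v=1: → [2,10); WM=4
i=4 t=6 v=3: → [2,12); WM=4
i=5 t=5 v=6: → [2,12); WM=4
i=6 t=7 v=1: → [2,13); WM=4
i=7 t=4 v=1: → [2,13); WM=7
i=8 t=9 v=6: → [2,15); WM=7
i=9 t=15 v=9: → [15,21); WM=7
i=10 t=19 v=7: → [15,25); WM=7
i=11 t=20 v=2: → [15,26); WM=20
i=12 t=8 v=1: DROP (t<20-2); WM=20
i=13 t=31 v=4: → [31,37); WM=20
i=14 t=31 v=5: → [31,37); WM=20
i=15 t=31 v=5: → [31,37); WM=31
i=16 t=22 v=8: DROP (t<31-2); WM=31
i=17 t=31 v=7: → [31,37); WM=31
i=18 t=35 v=5: → [31,41); WM=31
i=19 t=31 v=7: → [31,41); WM=35
i=20 t=27 v=2: DROP (t<35-2); WM=35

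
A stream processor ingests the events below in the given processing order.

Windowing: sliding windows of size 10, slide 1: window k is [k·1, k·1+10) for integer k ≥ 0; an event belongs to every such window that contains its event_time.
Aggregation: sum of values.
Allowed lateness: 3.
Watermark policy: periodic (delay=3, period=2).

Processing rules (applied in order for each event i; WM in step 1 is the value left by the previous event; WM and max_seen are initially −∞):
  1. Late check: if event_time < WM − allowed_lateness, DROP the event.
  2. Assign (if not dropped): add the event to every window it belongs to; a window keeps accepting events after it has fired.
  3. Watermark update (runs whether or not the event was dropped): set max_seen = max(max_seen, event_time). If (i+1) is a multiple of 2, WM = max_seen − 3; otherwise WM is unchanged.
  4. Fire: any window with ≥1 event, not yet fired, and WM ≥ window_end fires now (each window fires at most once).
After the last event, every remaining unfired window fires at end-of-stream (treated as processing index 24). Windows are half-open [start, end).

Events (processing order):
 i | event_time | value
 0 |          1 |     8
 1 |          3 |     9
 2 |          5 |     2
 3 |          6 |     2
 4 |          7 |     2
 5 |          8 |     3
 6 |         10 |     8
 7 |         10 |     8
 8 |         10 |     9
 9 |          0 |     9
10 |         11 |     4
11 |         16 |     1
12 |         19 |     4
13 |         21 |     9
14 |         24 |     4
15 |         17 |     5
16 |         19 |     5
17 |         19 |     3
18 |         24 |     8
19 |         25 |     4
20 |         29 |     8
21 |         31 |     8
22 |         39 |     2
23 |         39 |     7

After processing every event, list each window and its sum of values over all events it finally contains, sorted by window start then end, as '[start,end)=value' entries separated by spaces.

i=0 t=1 v=8: → [1,11),[0,10); WM=−∞
i=1 t=3 v=9: → [3,13),[2,12),[1,11),[0,10); WM=0
i=2 t=5 v=2: → [5,15),[4,14),[3,13),[2,12),[1,11),[0,10); WM=0
i=3 t=6 v=2: → [6,16),[5,15),[4,14),[3,13),[2,12),[1,11),[0,10); WM=3
i=4 t=7 v=2: → [7,17),[6,16),[5,15),[4,14),[3,13),[2,12),[1,11),[0,10); WM=3
i=5 t=8 v=3: → [8,18),[7,17),[6,16),[5,15),[4,14),[3,13),[2,12),[1,11),[0,10); WM=5
i=6 t=10 v=8: → [10,20),[9,19),[8,18),[7,17),[6,16),[5,15),[4,14),[3,13),[2,12),[1,11); WM=5
i=7 t=10 v=8: → [10,20),[9,19),[8,18),[7,17),[6,16),[5,15),[4,14),[3,13),[2,12),[1,11); WM=7
i=8 t=10 v=9: → [10,20),[9,19),[8,18),[7,17),[6,16),[5,15),[4,14),[3,13),[2,12),[1,11); WM=7
i=9 t=0 v=9: DROP (t<7-3); WM=7
i=10 t=11 v=4: → [11,21),[10,20),[9,19),[8,18),[7,17),[6,16),[5,15),[4,14),[3,13),[2,12); WM=7
i=11 t=16 v=1: → [16,26),[15,25),[14,24),[13,23),[12,22),[11,21),[10,20),[9,19),[8,18),[7,17); WM=13; [0,10) fires=26 [1,11) fires=51 [2,12) fires=47 [3,13) fires=47
i=12 t=19 v=4: → [19,29),[18,28),[17,27),[16,26),[15,25),[14,24),[13,23),[12,22),[11,21),[10,20); WM=13
i=13 t=21 v=9: → [21,31),[20,30),[19,29),[18,28),[17,27),[16,26),[15,25),[14,24),[13,23),[12,22); WM=18; [4,14) fires=38 [5,15) fires=38 [6,16) fires=36 [7,17) fires=35 [8,18) fires=33
i=14 t=24 v=4: → [24,34),[23,33),[22,32),[21,31),[20,30),[19,29),[18,28),[17,27),[16,26),[15,25); WM=18
i=15 t=17 v=5: → [17,27),[16,26),[15,25),[14,24),[13,23),[12,22),[11,21),[10,20),[9,19),[8,18); WM=21; [9,19) fires=35 [10,20) fires=39 [11,21) fires=14
i=16 t=19 v=5: → [19,29),[18,28),[17,27),[16,26),[15,25),[14,24),[13,23),[12,22),[11,21),[10,20); WM=21
i=17 t=19 v=3: → [19,29),[18,28),[17,27),[16,26),[15,25),[14,24),[13,23),[12,22),[11,21),[10,20); WM=21
i=18 t=24 v=8: → [24,34),[23,33),[22,32),[21,31),[20,30),[19,29),[18,28),[17,27),[16,26),[15,25); WM=21
i=19 t=25 v=4: → [25,35),[24,34),[23,33),[22,32),[21,31),[20,30),[19,29),[18,28),[17,27),[16,26); WM=22; [12,22) fires=27
i=20 t=29 v=8: → [29,39),[28,38),[27,37),[26,36),[25,35),[24,34),[23,33),[22,32),[21,31),[20,30); WM=22
i=21 t=31 v=8: → [31,41),[30,40),[29,39),[28,38),[27,37),[26,36),[25,35),[24,34),[23,33),[22,32); WM=28; [13,23) fires=27 [14,24) fires=27 [15,25) fires=39 [16,26) fires=43 [17,27) fires=42 [18,28) fires=37
i=22 t=39 v=2: → [39,49),[38,48),[37,47),[36,46),[35,45),[34,44),[33,43),[32,42),[31,41),[30,40); WM=28
i=23 t=39 v=7: → [39,49),[38,48),[37,47),[36,46),[35,45),[34,44),[33,43),[32,42),[31,41),[30,40); WM=36; [19,29) fires=37 [20,30) fires=33 [21,31) fires=33 [22,32) fires=32 [23,33) fires=32 [24,34) fires=32 [25,35) fires=20 [26,36) fires=16

[0,10)=26 [1,11)=51 [2,12)=47 [3,13)=47 [4,14)=38 [5,15)=38 [6,16)=36 [7,17)=35 [8,18)=38 [9,19)=35 [10,20)=47 [11,21)=22 [12,22)=27 [13,23)=27 [14,24)=27 [15,25)=39 [16,26)=43 [17,27)=42 [18,28)=37 [19,29)=37 [20,30)=33 [21,31)=33 [22,32)=32 [23,33)=32 [24,34)=32 [25,35)=20 [26,36)=16 [27,37)=16 [28,38)=16 [29,39)=16 [30,40)=17 [31,41)=17 [32,42)=9 [33,43)=9 [34,44)=9 [35,45)=9 [36,46)=9 [37,47)=9 [38,48)=9 [39,49)=9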